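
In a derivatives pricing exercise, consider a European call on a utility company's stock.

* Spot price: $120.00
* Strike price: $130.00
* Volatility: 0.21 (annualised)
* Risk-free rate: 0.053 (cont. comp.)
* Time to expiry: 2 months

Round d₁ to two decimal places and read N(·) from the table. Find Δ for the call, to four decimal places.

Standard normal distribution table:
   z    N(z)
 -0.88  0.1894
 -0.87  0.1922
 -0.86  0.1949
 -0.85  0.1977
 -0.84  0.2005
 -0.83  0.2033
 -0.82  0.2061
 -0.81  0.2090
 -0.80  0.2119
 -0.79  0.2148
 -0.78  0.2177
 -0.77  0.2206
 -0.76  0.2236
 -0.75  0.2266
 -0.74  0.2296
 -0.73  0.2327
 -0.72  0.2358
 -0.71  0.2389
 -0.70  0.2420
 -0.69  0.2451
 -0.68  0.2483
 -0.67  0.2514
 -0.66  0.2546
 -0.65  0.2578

σ√T = 0.21·√0.1667 = 0.0857
d₁ = [ln(120/130) + (0.053 + ½·0.21²)·0.1667] / (σ√T) = (-0.0800 + 0.0125) / 0.0857 = -0.7877 → -0.79
N(d₁) = N(-0.79) = 0.2148
Δ_call = N(d₁) = 0.2148

0.2148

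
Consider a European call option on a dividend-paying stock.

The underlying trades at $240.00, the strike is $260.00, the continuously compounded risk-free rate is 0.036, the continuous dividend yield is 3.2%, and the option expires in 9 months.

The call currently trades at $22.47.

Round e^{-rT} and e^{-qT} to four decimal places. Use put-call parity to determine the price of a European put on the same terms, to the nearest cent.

exp(−qT) = exp(−0.032·0.75) = 0.9763;  exp(−rT) = exp(−0.036·0.75) = 0.9734
Put-call parity: C − P = S·e^(−qT) − K·e^(−rT) = 240·0.9763 − 260·0.9734 = 234.3120 − 253.0840 = -18.7720
P = C − (C − P) = 22.47 − (-18.7720) = 41.2420

$41.24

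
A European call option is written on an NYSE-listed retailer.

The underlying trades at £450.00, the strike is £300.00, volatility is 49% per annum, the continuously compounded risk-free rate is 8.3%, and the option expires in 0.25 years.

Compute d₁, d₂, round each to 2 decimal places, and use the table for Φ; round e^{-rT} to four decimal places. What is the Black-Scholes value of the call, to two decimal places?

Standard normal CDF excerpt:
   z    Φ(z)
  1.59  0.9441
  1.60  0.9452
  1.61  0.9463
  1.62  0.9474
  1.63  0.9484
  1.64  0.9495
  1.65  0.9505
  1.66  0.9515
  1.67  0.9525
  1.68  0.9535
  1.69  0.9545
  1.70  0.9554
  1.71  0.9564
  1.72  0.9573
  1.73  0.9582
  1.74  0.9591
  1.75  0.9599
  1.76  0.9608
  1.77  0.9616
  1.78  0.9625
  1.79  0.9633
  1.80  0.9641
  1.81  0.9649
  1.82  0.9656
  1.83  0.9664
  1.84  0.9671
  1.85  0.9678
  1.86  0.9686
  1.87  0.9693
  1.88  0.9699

T = 0.25;  σ√T = 0.2450
d₁ = [ln(450/300) + (0.083 + 0.49²/2)·0.25] / 0.2450 = [0.4055 + 0.0508] / 0.2450 = 1.8622 → 1.86
d₂ = d₁ − σ√T = 1.8622 − 0.2450 = 1.6172 → 1.62
exp(−rT) = exp(−0.083·0.25) = 0.9795
N(d₁) = N(1.86) = 0.9686;  N(d₂) = N(1.62) = 0.9474
C = 450·0.9686 − 300·0.9795·0.9474 = 435.8700 − 278.3935 = 157.4765

£157.48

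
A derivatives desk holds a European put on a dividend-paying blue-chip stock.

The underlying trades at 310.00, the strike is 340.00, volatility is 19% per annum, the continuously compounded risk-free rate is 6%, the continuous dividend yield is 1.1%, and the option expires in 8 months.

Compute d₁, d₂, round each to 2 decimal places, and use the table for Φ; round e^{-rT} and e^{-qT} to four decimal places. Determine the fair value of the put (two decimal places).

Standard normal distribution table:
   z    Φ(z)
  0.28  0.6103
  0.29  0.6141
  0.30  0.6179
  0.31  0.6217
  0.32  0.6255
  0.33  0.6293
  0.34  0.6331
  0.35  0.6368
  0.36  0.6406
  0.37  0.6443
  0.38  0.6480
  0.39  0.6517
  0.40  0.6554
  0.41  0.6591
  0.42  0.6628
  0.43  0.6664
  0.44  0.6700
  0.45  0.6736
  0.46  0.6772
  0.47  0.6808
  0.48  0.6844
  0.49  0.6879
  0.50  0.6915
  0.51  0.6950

29.90

T = 0.6667;  σ√T = 0.1551
d₁ = [ln(310/340) + (0.06 − 0.011 + 0.19²/2)·0.6667] / 0.1551 = [-0.0924 + 0.0447] / 0.1551 = -0.3073 ≈ -0.31
d₂ = d₁ − σ√T = -0.3073 − 0.1551 = -0.4624 ≈ -0.46
exp(−qT) = exp(−0.011·0.6667) = 0.9927;  exp(−rT) = exp(−0.06·0.6667) = 0.9608
N(−d₂) = N(0.46) = 0.6772;  N(−d₁) = N(0.31) = 0.6217
P = 340·0.9608·0.6772 − 310·0.9927·0.6217 = 221.2223 − 191.3201 = 29.9022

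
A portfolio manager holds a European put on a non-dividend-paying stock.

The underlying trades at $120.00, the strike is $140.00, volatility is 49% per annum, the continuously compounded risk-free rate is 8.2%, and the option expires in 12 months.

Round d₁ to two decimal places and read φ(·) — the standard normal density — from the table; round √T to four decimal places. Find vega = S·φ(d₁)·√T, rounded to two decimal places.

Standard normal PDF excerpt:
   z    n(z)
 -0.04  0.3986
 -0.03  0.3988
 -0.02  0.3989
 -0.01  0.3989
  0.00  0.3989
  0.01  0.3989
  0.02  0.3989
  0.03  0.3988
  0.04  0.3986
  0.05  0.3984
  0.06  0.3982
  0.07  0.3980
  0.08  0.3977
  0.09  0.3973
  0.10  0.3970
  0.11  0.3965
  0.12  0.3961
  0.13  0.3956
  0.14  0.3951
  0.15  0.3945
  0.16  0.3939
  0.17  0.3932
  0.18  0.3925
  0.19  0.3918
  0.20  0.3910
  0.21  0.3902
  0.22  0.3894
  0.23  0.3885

T = 1;  σ√T = 0.4900
d₁ = [ln(120/140) + (0.082 + 0.49²/2)·1] / 0.4900 = [-0.1542 + 0.2021] / 0.4900 = 0.0978 which rounds to 0.10
√T = √1 = 1.0000
φ(d₁) = φ(0.10) = 0.3970
vega = S·φ(d₁)·√T = 120·0.3970·1.0000 = 47.6400

47.64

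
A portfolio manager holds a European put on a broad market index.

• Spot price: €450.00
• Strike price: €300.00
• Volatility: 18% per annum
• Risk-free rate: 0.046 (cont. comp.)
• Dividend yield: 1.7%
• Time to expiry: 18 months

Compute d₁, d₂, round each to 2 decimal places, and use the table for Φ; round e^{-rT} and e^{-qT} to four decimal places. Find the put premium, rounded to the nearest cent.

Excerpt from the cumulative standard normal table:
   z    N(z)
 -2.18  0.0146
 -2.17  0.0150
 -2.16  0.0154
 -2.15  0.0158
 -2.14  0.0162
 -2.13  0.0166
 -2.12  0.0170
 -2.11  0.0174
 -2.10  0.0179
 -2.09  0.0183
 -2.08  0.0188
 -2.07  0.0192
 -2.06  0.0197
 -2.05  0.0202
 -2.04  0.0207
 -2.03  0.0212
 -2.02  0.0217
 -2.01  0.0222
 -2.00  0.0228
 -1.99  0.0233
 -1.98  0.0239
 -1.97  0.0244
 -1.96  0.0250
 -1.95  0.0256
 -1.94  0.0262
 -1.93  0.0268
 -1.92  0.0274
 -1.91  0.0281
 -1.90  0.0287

€0.57

σ√T = 0.18·√1.5 = 0.2205
d₁ = [ln(450/300) + (0.046 − 0.017 + 0.18²/2)·1.5] / 0.2205 = [0.4055 + 0.0678] / 0.2205 = 2.1468 which rounds to 2.15
d₂ = d₁ − σ√T = 2.1468 − 0.2205 = 1.9263 which rounds to 1.93
e^(−qT) = e^(−0.017·1.5) = 0.9748;  e^(−rT) = e^(−0.046·1.5) = 0.9333
P = 300·0.9333·N(-1.93) − 450·0.9748·N(-2.15) = 300·0.9333·0.0268 − 450·0.9748·0.0158 = 7.5037 − 6.9308 = 0.5729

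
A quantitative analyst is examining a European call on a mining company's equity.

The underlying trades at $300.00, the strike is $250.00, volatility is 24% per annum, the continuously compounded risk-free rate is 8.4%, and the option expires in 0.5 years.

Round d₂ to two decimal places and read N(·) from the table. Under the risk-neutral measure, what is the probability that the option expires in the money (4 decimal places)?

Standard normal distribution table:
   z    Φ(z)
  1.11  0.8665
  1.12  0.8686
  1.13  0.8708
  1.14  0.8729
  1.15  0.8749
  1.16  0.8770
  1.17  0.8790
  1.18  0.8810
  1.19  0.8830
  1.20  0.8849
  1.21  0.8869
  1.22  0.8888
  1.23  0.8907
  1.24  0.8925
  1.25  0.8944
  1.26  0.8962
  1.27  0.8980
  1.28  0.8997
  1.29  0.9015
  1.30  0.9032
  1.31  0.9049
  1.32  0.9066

0.8925

T = 0.5;  σ√T = 0.1697
d₁ = [ln(300/250) + (0.084 + ½·0.24²)·0.5] / (σ√T) = (0.1823 + 0.0564) / 0.1697 = 1.4067 which rounds to 1.41
d₂ = 1.4067 − 0.1697 = 1.2370 which rounds to 1.24
Risk-neutral Pr[S_T > K] = N(d₂) = N(1.24) = 0.8925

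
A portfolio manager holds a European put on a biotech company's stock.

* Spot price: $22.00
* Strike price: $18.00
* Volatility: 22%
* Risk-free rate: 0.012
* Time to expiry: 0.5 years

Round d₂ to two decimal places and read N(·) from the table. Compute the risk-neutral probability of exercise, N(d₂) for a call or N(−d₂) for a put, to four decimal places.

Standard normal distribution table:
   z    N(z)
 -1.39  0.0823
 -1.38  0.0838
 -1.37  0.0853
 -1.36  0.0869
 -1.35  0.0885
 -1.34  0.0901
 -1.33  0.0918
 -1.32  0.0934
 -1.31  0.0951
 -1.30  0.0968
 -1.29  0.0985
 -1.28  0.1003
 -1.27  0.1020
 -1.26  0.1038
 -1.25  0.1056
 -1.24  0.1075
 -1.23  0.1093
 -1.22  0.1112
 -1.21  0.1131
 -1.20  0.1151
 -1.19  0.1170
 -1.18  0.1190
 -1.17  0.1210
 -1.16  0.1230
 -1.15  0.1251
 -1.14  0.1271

0.1056

T = 0.5;  σ√T = 0.1556
d₁ = [ln(22/18) + (0.012 + ½·0.22²)·0.5] / (σ√T) = (0.2007 + 0.0181) / 0.1556 = 1.4063 ⇒ 1.41
d₂ = 1.4063 − 0.1556 = 1.2507 ⇒ 1.25
Risk-neutral Pr[S_T < K] = N(−d₂) = N(-1.25) = 0.1056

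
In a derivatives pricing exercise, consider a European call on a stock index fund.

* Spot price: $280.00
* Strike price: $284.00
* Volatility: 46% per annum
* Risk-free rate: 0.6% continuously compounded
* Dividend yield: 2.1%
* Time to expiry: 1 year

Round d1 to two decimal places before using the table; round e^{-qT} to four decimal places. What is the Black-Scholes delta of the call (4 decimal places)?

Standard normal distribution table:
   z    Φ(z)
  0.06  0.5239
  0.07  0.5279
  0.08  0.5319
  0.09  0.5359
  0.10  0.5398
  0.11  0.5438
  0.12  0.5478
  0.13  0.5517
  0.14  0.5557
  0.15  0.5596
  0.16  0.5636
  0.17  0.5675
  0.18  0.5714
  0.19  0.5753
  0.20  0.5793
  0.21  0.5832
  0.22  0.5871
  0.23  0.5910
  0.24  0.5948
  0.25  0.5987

0.5557

σ√T = 0.46·√1 = 0.4600
d₁ = [ln(280/284) + (0.006 − 0.021 + 0.46²/2)·1] / 0.4600 = [-0.0142 + 0.0908] / 0.4600 = 0.1666 ⇒ 0.17
N(d₁) = N(0.17) = 0.5675
Δ_call = exp(−qT)·N(d₁) = 0.9792·0.5675 = 0.5557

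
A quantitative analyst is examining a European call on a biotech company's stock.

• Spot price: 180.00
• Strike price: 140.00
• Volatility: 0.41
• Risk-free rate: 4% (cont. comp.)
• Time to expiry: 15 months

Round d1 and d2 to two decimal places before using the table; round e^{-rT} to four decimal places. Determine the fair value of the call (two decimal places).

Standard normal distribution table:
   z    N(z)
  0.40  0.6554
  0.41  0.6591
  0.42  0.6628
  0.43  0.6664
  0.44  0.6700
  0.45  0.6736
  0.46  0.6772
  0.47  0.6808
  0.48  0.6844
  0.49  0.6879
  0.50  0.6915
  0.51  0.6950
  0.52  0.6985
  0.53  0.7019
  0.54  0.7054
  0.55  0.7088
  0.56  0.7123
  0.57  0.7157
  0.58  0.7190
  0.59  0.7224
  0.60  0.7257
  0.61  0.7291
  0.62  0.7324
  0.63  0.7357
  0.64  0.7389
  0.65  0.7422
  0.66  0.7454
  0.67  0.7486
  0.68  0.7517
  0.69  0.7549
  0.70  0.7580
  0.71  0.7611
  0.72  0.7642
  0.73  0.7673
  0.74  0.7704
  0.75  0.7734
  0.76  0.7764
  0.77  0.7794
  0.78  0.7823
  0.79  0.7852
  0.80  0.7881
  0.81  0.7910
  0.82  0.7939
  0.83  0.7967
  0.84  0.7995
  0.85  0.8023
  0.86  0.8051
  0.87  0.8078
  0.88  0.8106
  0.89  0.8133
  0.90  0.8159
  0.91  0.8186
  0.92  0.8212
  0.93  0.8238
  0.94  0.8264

σ√T = 0.41 × 1.1180 = 0.4584
d₁ = [ln(180/140) + (0.04 + 0.41²/2)·1.25] / 0.4584 = [0.2513 + 0.1551] / 0.4584 = 0.8865 which rounds to 0.89
d₂ = d₁ − σ√T = 0.8865 − 0.4584 = 0.4281 which rounds to 0.43
e^(−rT) = e^(−0.04·1.25) = 0.9512
N(d₁) = N(0.89) = 0.8133;  N(d₂) = N(0.43) = 0.6664
C = 180·0.8133 − 140·0.9512·0.6664 = 146.3940 − 88.7432 = 57.6508

57.65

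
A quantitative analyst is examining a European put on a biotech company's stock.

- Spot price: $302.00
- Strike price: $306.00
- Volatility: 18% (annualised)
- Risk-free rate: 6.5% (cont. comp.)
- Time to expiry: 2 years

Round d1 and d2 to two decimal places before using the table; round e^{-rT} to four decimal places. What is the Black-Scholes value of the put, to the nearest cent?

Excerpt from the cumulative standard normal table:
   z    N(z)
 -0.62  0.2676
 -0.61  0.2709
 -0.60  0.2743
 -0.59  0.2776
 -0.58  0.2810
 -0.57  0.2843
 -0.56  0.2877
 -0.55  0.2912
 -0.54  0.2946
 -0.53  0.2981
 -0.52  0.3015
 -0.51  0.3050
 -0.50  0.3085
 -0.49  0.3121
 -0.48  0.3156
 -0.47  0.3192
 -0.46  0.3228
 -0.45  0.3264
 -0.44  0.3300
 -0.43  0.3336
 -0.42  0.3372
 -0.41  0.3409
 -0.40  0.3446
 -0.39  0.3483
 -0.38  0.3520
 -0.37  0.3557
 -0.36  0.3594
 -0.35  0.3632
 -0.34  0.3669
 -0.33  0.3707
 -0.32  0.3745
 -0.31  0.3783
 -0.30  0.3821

$15.77

σ√T = 0.18 × 1.4142 = 0.2546
d₁ = [ln(302/306) + (0.065 + 0.18²/2)·2] / 0.2546 = [-0.0132 + 0.1624] / 0.2546 = 0.5863 which rounds to 0.59
d₂ = d₁ − σ√T = 0.5863 − 0.2546 = 0.3317 which rounds to 0.33
e^(−rT) = e^(−0.065·2) = 0.8781
P = 306·0.8781·N(-0.33) − 302·N(-0.59) = 306·0.8781·0.3707 − 302·0.2776 = 99.6066 − 83.8352 = 15.7714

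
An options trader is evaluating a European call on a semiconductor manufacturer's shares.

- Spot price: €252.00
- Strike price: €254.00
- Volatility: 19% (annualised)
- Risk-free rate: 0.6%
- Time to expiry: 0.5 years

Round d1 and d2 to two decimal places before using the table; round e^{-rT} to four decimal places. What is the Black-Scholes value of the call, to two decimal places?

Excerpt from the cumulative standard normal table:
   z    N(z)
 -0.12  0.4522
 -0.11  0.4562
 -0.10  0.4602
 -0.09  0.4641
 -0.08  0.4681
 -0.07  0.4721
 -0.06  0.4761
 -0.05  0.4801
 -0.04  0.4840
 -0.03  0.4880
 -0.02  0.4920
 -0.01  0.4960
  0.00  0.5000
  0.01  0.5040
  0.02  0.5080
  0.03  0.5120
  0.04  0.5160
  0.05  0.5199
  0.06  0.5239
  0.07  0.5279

€12.48

σ√T = 0.19·√0.5 = 0.1344
d₁ = [ln(252/254) + (0.006 + ½·0.19²)·0.5] / (σ√T) = (-0.0079 + 0.0120) / 0.1344 = 0.0307 ⇒ 0.03
d₂ = 0.0307 − 0.1344 = -0.1037 ⇒ -0.10
exp(−rT) = exp(−0.006·0.5) = 0.9970
N(d₁) = N(0.03) = 0.5120;  N(d₂) = N(-0.10) = 0.4602
C = 252·0.5120 − 254·0.9970·0.4602 = 129.0240 − 116.5401 = 12.4839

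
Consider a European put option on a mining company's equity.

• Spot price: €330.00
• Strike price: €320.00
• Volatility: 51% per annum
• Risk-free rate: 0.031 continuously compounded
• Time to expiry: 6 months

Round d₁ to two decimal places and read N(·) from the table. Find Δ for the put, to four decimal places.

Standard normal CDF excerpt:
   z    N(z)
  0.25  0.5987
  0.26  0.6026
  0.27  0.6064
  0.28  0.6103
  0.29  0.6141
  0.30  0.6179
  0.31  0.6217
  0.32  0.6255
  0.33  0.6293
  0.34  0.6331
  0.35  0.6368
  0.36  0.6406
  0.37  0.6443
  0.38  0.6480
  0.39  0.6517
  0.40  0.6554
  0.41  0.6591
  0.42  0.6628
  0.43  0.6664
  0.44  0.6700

-0.3783

σ√T = 0.51·√0.5 = 0.3606
d₁ = [ln(330/320) + (0.031 + 0.51²/2)·0.5] / 0.3606 = [0.0308 + 0.0805] / 0.3606 = 0.3086 which rounds to 0.31
N(d₁) = N(0.31) = 0.6217
Δ_put = N(d₁) − 1 = 0.6217 − 1 = -0.3783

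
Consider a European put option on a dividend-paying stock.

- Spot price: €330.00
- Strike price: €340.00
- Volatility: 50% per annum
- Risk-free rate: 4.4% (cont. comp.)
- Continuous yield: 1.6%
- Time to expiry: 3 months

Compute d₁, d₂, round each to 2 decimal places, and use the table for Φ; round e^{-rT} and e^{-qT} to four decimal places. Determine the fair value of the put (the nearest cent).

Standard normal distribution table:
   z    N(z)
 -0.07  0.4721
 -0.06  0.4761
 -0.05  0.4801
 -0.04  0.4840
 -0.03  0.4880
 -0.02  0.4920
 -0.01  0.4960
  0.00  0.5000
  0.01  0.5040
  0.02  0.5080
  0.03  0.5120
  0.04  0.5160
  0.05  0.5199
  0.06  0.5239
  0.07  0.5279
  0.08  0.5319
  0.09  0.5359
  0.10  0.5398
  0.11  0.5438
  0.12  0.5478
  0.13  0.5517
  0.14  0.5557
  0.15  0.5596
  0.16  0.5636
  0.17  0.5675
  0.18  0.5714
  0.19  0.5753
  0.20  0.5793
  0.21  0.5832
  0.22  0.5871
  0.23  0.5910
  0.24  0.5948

€37.04

T = 0.25;  σ√T = 0.2500
d₁ = [ln(330/340) + (0.044 − 0.016 + ½·0.5²)·0.25] / (σ√T) = (-0.0299 + 0.0382) / 0.2500 = 0.0336 ≈ 0.03
d₂ = 0.0336 − 0.2500 = -0.2164 ≈ -0.22
e^(−qT) = e^(−0.016·0.25) = 0.9960;  e^(−rT) = e^(−0.044·0.25) = 0.9891
N(−d₂) = N(0.22) = 0.5871;  N(−d₁) = N(-0.03) = 0.4880
P = 340·0.9891·0.5871 − 330·0.9960·0.4880 = 197.4382 − 160.3958 = 37.0424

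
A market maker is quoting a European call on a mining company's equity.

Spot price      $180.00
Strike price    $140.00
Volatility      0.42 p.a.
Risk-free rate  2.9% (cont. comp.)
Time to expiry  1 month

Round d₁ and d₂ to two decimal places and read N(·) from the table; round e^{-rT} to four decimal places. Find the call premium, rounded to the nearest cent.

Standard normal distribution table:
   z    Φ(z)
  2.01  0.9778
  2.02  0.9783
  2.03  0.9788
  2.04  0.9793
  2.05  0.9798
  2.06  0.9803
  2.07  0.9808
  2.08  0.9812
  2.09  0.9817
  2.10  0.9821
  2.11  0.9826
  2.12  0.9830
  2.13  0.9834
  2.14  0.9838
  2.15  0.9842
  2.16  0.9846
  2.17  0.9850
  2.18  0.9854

$40.45

T = 0.08333;  σ√T = 0.1212
ln(S/K) + (r + σ²/2)T = ln(180/140) + (0.029 + 0.42²/2)·0.08333 = 0.2513 + 0.0098 = 0.2611
d₁ = 0.2611 / 0.1212 = 2.1534 ≈ 2.15
d₂ = d₁ − σ√T = 2.1534 − 0.1212 = 2.0321 ≈ 2.03
exp(−rT) = exp(−0.029·0.08333) = 0.9976
N(d₁) = N(2.15) = 0.9842;  N(d₂) = N(2.03) = 0.9788
C = 180·0.9842 − 140·0.9976·0.9788 = 177.1560 − 136.7031 = 40.4529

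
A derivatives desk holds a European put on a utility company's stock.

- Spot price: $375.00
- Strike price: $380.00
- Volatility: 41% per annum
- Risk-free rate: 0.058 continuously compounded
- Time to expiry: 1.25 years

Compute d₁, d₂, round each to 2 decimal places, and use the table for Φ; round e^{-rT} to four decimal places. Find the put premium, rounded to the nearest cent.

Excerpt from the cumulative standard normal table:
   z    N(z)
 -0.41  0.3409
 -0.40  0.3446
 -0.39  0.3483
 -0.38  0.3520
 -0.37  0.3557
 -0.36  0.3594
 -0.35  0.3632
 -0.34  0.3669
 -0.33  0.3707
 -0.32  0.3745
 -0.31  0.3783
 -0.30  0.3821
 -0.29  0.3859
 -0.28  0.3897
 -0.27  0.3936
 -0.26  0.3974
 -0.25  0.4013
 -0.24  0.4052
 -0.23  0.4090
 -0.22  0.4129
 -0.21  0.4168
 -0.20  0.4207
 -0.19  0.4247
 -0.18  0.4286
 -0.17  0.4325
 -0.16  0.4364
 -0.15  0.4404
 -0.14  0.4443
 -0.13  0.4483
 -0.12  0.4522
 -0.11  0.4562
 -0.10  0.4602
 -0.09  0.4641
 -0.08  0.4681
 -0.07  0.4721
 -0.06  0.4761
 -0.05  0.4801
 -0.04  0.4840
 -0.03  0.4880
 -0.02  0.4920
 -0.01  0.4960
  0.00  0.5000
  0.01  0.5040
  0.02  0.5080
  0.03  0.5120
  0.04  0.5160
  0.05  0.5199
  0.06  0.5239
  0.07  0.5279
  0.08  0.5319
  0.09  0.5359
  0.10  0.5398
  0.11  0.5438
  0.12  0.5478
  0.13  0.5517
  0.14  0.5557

σ√T = 0.41·√1.25 = 0.4584
d₁ = [ln(375/380) + (0.058 + 0.41²/2)·1.25] / 0.4584 = [-0.0132 + 0.1776] / 0.4584 = 0.3585 ⇒ 0.36
d₂ = d₁ − σ√T = 0.3585 − 0.4584 = -0.0999 ⇒ -0.10
e^(−rT) = e^(−0.058·1.25) = 0.9301
N(−d₂) = N(0.10) = 0.5398;  N(−d₁) = N(-0.36) = 0.3594
P = 380·0.9301·0.5398 − 375·0.3594 = 190.7858 − 134.7750 = 56.0108

$56.01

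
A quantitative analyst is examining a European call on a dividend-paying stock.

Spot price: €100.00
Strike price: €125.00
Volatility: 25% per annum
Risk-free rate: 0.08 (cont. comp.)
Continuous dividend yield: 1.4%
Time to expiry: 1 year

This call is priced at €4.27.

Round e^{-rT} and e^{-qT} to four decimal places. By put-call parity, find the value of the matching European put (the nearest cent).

exp(−qT) = exp(−0.014·1) = 0.9861;  exp(−rT) = exp(−0.08·1) = 0.9231
Put-call parity: C − P = S·e^(−qT) − K·e^(−rT) = 100·0.9861 − 125·0.9231 = 98.6100 − 115.3875 = -16.7775
P = C − (C − P) = 4.27 − (-16.7775) = 21.0475

€21.05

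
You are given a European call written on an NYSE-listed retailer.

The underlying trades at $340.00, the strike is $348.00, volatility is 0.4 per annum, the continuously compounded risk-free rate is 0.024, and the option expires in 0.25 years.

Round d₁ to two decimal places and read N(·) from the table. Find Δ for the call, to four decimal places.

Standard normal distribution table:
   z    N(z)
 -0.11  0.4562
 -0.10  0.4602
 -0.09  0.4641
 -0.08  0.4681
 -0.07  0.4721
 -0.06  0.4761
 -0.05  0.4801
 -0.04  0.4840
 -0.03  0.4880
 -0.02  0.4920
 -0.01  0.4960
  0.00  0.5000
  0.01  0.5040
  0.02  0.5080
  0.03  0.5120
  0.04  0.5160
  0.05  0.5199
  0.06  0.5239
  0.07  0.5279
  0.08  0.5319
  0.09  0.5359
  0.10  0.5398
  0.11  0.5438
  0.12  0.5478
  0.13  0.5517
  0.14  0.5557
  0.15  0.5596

0.5040

σ√T = 0.4·√0.25 = 0.2000
d₁ = [ln(340/348) + (0.024 + 0.4²/2)·0.25] / 0.2000 = [-0.0233 + 0.0260] / 0.2000 = 0.0137 ≈ 0.01
N(d₁) = N(0.01) = 0.5040
Δ_call = N(d₁) = 0.5040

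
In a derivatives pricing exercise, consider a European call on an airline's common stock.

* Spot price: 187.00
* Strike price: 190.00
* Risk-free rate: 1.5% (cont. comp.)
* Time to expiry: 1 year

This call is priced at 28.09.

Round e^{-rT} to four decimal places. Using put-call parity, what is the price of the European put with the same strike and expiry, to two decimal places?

28.26

e^(−rT) = e^(−0.015·1) = 0.9851
Put-call parity: C − P = S − K·e^(−rT) = 187 − 190·0.9851 = 187 − 187.1690 = -0.1690
P = C − (C − P) = 28.09 − (-0.1690) = 28.2590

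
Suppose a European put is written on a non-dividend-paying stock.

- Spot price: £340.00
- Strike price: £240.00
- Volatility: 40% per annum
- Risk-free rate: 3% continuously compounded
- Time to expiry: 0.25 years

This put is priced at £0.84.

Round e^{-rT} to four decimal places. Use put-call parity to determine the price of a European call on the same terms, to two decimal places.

£102.64

exp(−rT) = exp(−0.03·0.25) = 0.9925
Put-call parity: C − P = S − K·e^(−rT) = 340 − 240·0.9925 = 340 − 238.2000 = 101.8000
C = P + (C − P) = 0.84 + (101.8000) = 102.6400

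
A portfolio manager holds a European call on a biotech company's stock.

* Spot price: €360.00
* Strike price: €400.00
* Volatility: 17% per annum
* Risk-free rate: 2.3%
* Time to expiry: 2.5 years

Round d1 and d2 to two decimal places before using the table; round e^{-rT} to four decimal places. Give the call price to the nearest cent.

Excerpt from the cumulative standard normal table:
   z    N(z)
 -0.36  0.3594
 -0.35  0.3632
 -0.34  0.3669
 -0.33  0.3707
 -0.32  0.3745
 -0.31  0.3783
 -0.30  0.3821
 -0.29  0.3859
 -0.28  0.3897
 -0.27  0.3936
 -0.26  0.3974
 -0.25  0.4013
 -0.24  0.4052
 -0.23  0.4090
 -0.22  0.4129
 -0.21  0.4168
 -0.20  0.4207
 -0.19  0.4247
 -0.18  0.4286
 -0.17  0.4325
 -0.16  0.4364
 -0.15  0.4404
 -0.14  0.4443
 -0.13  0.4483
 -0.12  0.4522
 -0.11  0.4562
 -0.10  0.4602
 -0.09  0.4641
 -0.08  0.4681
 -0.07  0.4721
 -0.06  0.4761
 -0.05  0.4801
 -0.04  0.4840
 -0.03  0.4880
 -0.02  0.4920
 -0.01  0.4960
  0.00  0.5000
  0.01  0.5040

€31.38

σ√T = 0.17·√2.5 = 0.2688
d₁ = [ln(360/400) + (0.023 + 0.17²/2)·2.5] / 0.2688 = [-0.1054 + 0.0936] / 0.2688 = -0.0437 which rounds to -0.04
d₂ = d₁ − σ√T = -0.0437 − 0.2688 = -0.3125 which rounds to -0.31
e^(−rT) = e^(−0.023·2.5) = 0.9441
N(d₁) = N(-0.04) = 0.4840;  N(d₂) = N(-0.31) = 0.3783
C = 360·0.4840 − 400·0.9441·0.3783 = 174.2400 − 142.8612 = 31.3788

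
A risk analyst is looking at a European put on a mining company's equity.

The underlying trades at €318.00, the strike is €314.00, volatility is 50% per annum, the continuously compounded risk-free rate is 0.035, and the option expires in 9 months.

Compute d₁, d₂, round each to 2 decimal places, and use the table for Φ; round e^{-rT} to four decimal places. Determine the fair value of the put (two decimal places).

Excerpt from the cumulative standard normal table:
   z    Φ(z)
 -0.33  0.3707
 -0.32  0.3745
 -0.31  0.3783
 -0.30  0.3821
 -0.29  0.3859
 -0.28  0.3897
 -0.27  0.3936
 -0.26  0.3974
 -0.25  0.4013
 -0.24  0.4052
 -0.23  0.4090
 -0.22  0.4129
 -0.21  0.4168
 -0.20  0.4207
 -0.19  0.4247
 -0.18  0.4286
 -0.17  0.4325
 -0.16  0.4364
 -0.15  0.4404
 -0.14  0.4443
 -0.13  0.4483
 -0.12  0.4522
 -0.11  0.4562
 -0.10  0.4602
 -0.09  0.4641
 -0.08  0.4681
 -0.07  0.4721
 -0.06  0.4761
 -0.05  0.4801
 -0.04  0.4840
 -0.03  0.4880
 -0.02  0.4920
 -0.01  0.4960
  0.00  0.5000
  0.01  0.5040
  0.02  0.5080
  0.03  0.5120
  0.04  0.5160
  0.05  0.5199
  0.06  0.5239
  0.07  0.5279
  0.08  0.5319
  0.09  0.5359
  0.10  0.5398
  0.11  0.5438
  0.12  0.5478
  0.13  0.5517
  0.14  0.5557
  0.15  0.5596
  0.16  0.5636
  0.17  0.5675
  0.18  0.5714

€48.45

T = 0.75;  σ√T = 0.4330
d₁ = [ln(318/314) + (0.035 + ½·0.5²)·0.75] / (σ√T) = (0.0127 + 0.1200) / 0.4330 = 0.3064 ⇒ 0.31
d₂ = 0.3064 − 0.4330 = -0.1267 ⇒ -0.13
exp(−rT) = exp(−0.035·0.75) = 0.9741
P = 314·0.9741·N(0.13) − 318·N(-0.31) = 314·0.9741·0.5517 − 318·0.3783 = 168.7470 − 120.2994 = 48.4476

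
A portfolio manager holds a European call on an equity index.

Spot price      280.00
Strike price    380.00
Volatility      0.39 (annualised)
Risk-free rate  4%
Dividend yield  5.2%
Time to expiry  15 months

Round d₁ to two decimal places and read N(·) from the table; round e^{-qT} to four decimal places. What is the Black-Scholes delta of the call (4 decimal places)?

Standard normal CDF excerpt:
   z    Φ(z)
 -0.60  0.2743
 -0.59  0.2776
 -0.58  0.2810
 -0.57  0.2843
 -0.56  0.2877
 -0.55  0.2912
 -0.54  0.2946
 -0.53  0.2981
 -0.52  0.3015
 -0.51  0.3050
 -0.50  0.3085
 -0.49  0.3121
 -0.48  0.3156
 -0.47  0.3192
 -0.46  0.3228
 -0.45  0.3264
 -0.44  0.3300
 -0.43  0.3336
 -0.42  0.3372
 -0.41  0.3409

T = 1.25;  σ√T = 0.4360
ln(S/K) + (r − q + σ²/2)T = ln(280/380) + (0.04 − 0.052 + 0.39²/2)·1.25 = -0.3054 + 0.0801 = -0.2253
d₁ = -0.2253 / 0.4360 = -0.5167 which rounds to -0.52
N(d₁) = N(-0.52) = 0.3015
Δ_call = e^(−qT)·N(d₁) = 0.9371·0.3015 = 0.2825

0.2825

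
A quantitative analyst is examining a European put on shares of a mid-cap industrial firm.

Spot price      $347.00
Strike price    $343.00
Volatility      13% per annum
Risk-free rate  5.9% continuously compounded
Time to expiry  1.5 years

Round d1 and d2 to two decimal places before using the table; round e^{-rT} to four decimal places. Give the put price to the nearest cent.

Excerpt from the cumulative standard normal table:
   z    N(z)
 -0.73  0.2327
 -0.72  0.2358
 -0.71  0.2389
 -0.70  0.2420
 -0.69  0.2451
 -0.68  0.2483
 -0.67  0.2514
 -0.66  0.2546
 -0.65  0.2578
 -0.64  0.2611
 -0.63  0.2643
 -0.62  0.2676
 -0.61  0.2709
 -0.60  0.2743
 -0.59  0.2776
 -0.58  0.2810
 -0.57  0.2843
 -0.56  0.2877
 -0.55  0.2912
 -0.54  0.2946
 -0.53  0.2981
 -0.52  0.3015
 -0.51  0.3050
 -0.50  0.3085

$8.52

σ√T = 0.13 × 1.2247 = 0.1592
ln(S/K) + (r + σ²/2)T = ln(347/343) + (0.059 + 0.13²/2)·1.5 = 0.0116 + 0.1012 = 0.1128
d₁ = 0.1128 / 0.1592 = 0.7083 ⇒ 0.71
d₂ = d₁ − σ√T = 0.7083 − 0.1592 = 0.5491 ⇒ 0.55
e^(−rT) = e^(−0.059·1.5) = 0.9153
P = 343·0.9153·N(-0.55) − 347·N(-0.71) = 343·0.9153·0.2912 − 347·0.2389 = 91.4216 − 82.8983 = 8.5233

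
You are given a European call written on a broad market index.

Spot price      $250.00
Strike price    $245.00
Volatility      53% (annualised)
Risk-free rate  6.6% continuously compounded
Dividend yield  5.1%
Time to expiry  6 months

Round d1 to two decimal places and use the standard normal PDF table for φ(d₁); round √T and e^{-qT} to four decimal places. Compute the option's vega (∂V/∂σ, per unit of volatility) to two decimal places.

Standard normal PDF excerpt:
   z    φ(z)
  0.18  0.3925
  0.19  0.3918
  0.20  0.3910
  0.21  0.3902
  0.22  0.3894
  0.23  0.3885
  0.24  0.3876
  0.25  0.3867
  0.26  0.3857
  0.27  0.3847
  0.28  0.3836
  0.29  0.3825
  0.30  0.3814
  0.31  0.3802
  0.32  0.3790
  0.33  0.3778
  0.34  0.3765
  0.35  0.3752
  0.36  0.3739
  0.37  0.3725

66.46

T = 0.5;  σ√T = 0.3748
d₁ = [ln(250/245) + (0.066 − 0.051 + 0.53²/2)·0.5] / 0.3748 = [0.0202 + 0.0777] / 0.3748 = 0.2613 → 0.26
√T = √0.5 = 0.7071
φ(d₁) = φ(0.26) = 0.3857
exp(−qT) = exp(−0.051·0.5) = 0.9748
vega = S·exp(−qT)·φ(d₁)·√T = 250·0.9748·0.3857·0.7071 = 66.4639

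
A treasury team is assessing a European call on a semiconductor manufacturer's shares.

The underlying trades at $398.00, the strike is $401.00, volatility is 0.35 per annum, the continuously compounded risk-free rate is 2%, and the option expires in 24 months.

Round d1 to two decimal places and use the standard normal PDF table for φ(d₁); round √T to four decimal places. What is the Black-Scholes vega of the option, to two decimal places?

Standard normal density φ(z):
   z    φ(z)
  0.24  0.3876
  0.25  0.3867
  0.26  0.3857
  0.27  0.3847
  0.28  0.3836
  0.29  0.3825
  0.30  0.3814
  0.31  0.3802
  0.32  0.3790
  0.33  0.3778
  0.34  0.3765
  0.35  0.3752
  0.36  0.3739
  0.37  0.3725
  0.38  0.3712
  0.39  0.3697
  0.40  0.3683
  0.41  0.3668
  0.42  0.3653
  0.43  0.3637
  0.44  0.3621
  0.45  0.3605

214.00

σ√T = 0.35 × 1.4142 = 0.4950
d₁ = [ln(398/401) + (0.02 + ½·0.35²)·2] / (σ√T) = (-0.0075 + 0.1625) / 0.4950 = 0.3131 ≈ 0.31
√T = √2 = 1.4142
φ(d₁) = φ(0.31) = 0.3802
vega = S·φ(d₁)·√T = 398·0.3802·1.4142 = 213.9962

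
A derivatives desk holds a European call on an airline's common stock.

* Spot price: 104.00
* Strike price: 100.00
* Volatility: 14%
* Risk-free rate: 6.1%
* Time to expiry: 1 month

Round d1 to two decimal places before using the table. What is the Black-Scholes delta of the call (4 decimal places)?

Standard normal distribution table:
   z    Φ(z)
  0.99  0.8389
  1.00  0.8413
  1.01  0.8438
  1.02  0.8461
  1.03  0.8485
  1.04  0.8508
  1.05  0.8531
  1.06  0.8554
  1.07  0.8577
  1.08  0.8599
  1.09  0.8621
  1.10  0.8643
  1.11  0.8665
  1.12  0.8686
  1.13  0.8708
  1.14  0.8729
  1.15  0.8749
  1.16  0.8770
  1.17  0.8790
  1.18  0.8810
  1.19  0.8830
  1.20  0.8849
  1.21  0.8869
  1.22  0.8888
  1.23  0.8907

σ√T = 0.14 × 0.2887 = 0.0404
ln(S/K) + (r + σ²/2)T = ln(104/100) + (0.061 + 0.14²/2)·0.08333 = 0.0392 + 0.0059 = 0.0451
d₁ = 0.0451 / 0.0404 = 1.1164 ⇒ 1.12
N(d₁) = N(1.12) = 0.8686
Δ_call = N(d₁) = 0.8686

0.8686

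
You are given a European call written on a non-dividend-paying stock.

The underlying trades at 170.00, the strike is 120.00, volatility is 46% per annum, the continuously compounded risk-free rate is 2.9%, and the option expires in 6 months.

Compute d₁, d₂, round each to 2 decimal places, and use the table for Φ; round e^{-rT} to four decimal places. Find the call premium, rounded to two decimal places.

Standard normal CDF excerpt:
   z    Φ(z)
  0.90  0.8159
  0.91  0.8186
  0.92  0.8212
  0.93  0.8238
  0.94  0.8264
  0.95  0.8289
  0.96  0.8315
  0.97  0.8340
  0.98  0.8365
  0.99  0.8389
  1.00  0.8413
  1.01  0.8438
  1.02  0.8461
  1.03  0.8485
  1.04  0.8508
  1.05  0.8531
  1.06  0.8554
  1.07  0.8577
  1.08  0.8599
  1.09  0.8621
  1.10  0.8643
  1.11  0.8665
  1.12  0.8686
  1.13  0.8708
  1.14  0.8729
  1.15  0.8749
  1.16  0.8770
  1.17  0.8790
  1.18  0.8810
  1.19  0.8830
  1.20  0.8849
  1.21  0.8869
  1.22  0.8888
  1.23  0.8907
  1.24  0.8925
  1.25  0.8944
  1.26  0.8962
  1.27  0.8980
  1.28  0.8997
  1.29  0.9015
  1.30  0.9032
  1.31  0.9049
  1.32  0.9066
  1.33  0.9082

54.91

σ√T = 0.46 × 0.7071 = 0.3253
d₁ = [ln(170/120) + (0.029 + ½·0.46²)·0.5] / (σ√T) = (0.3483 + 0.0674) / 0.3253 = 1.2780 ≈ 1.28
d₂ = 1.2780 − 0.3253 = 0.9528 ≈ 0.95
exp(−rT) = exp(−0.029·0.5) = 0.9856
N(d₁) = N(1.28) = 0.8997;  N(d₂) = N(0.95) = 0.8289
C = 170·0.8997 − 120·0.9856·0.8289 = 152.9490 − 98.0357 = 54.9133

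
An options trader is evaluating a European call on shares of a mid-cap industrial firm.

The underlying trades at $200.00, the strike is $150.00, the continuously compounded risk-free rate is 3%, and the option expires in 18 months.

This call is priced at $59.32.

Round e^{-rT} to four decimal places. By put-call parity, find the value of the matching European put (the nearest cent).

exp(−rT) = exp(−0.03·1.5) = 0.9560
Put-call parity: C − P = S − K·e^(−rT) = 200 − 150·0.9560 = 200 − 143.4000 = 56.6000
P = C − (C − P) = 59.32 − (56.6000) = 2.7200

$2.72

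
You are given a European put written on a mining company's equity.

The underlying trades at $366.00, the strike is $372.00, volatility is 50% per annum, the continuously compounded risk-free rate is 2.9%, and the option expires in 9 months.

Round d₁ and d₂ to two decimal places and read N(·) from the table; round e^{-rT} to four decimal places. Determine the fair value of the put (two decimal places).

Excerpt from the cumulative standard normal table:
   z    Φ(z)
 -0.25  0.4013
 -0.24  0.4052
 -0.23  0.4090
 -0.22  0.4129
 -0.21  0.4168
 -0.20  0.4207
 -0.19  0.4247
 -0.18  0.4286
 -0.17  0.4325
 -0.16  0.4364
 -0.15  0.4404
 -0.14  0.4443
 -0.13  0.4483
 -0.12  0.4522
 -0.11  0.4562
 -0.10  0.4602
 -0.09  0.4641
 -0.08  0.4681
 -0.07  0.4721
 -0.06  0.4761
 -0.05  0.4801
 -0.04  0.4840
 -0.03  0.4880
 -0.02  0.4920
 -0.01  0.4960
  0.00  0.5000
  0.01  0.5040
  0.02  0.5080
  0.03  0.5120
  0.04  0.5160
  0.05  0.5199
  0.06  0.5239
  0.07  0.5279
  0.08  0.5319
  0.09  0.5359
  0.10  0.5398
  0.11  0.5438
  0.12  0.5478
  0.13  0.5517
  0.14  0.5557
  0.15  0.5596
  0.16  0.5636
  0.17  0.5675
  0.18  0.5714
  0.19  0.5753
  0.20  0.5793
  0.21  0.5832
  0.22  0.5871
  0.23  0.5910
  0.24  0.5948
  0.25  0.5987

$61.17

σ√T = 0.5·√0.75 = 0.4330
ln(S/K) + (r + σ²/2)T = ln(366/372) + (0.029 + 0.5²/2)·0.75 = -0.0163 + 0.1155 = 0.0992
d₁ = 0.0992 / 0.4330 = 0.2292 ⇒ 0.23
d₂ = d₁ − σ√T = 0.2292 − 0.4330 = -0.2038 ⇒ -0.20
exp(−rT) = exp(−0.029·0.75) = 0.9785
N(−d₂) = N(0.20) = 0.5793;  N(−d₁) = N(-0.23) = 0.4090
P = 372·0.9785·0.5793 − 366·0.4090 = 210.8664 − 149.6940 = 61.1724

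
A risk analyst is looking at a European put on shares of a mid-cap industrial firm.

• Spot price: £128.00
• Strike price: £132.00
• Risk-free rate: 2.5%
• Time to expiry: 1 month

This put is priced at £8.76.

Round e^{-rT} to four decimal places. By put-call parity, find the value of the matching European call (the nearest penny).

£5.04

e^(−rT) = e^(−0.025·0.08333) = 0.9979
Put-call parity: C − P = S − K·e^(−rT) = 128 − 132·0.9979 = 128 − 131.7228 = -3.7228
C = P + (C − P) = 8.76 + (-3.7228) = 5.0372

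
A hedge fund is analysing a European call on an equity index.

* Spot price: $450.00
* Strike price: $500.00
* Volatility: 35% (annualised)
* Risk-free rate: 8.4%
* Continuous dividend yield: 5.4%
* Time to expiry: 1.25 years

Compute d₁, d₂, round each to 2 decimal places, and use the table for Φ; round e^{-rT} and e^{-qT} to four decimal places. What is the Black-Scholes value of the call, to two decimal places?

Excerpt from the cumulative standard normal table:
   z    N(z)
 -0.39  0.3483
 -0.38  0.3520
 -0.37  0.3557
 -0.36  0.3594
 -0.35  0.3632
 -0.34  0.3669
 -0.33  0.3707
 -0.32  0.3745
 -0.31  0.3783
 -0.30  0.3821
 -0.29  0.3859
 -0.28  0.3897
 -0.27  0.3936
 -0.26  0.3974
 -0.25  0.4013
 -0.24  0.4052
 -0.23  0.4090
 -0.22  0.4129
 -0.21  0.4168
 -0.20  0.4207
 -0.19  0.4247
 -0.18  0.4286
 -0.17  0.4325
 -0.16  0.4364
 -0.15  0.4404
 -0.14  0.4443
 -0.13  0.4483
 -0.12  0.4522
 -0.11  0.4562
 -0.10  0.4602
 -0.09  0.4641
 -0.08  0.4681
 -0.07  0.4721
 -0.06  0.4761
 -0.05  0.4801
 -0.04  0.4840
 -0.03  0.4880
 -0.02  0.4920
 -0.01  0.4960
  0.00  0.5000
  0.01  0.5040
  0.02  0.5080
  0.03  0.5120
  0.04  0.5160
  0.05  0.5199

$53.55

σ√T = 0.35 × 1.1180 = 0.3913
d₁ = [ln(450/500) + (0.084 − 0.054 + 0.35²/2)·1.25] / 0.3913 = [-0.1054 + 0.1141] / 0.3913 = 0.0222 → 0.02
d₂ = d₁ − σ√T = 0.0222 − 0.3913 = -0.3691 → -0.37
exp(−qT) = exp(−0.054·1.25) = 0.9347;  exp(−rT) = exp(−0.084·1.25) = 0.9003
C = 450·0.9347·N(0.02) − 500·0.9003·N(-0.37) = 450·0.9347·0.5080 − 500·0.9003·0.3557 = 213.6724 − 160.1184 = 53.5541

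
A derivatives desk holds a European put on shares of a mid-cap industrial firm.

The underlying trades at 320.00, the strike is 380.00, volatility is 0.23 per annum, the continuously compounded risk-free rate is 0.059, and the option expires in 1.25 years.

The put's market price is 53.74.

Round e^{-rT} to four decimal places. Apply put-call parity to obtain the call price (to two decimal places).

20.76

exp(−rT) = exp(−0.059·1.25) = 0.9289
Put-call parity: C − P = S − K·e^(−rT) = 320 − 380·0.9289 = 320 − 352.9820 = -32.9820
C = P + (C − P) = 53.74 + (-32.9820) = 20.7580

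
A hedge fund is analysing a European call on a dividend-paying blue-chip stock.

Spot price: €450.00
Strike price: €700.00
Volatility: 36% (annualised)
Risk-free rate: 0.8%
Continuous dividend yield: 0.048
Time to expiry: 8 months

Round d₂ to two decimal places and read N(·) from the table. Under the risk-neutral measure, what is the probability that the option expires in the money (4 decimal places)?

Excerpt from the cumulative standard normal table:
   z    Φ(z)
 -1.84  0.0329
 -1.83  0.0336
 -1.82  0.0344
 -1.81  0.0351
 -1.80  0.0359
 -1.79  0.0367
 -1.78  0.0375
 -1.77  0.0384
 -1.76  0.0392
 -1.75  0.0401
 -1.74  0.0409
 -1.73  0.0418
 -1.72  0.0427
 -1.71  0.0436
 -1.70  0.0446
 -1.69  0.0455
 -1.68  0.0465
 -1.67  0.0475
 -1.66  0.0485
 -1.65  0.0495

T = 0.6667;  σ√T = 0.2939
d₁ = [ln(450/700) + (0.008 − 0.048 + ½·0.36²)·0.6667] / (σ√T) = (-0.4418 + 0.0165) / 0.2939 = -1.4469 ⇒ -1.45
d₂ = -1.4469 − 0.2939 = -1.7408 ⇒ -1.74
Risk-neutral Pr[S_T > K] = N(d₂) = N(-1.74) = 0.0409

0.0409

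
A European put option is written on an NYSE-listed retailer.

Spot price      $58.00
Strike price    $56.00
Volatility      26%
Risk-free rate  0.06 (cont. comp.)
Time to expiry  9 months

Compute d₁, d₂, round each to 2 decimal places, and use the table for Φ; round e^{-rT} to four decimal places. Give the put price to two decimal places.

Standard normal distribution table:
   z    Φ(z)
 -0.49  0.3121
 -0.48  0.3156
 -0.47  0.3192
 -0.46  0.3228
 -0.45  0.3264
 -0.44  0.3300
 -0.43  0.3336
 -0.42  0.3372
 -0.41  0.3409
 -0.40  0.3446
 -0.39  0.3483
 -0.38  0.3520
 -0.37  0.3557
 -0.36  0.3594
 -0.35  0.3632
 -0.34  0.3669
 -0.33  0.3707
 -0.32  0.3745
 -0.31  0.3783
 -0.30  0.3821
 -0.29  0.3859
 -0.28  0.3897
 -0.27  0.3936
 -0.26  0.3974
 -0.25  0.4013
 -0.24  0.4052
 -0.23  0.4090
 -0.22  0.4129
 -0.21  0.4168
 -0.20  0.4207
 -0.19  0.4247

$3.18

σ√T = 0.26 × 0.8660 = 0.2252
ln(S/K) + (r + σ²/2)T = ln(58/56) + (0.06 + 0.26²/2)·0.75 = 0.0351 + 0.0703 = 0.1054
d₁ = 0.1054 / 0.2252 = 0.4683 ⇒ 0.47
d₂ = d₁ − σ√T = 0.4683 − 0.2252 = 0.2431 ⇒ 0.24
e^(−rT) = e^(−0.06·0.75) = 0.9560
N(−d₂) = N(-0.24) = 0.4052;  N(−d₁) = N(-0.47) = 0.3192
P = 56·0.9560·0.4052 − 58·0.3192 = 21.6928 − 18.5136 = 3.1792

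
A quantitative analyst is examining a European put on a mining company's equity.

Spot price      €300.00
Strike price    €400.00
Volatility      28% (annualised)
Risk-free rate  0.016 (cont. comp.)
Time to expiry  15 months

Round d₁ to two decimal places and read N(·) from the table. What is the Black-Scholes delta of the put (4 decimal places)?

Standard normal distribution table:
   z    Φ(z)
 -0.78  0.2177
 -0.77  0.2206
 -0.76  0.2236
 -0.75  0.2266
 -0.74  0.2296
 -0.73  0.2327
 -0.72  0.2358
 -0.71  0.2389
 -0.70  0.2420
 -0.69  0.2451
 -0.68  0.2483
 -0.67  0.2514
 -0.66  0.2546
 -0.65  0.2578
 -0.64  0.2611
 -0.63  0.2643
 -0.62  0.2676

σ√T = 0.28 × 1.1180 = 0.3130
d₁ = [ln(300/400) + (0.016 + 0.28²/2)·1.25] / 0.3130 = [-0.2877 + 0.0690] / 0.3130 = -0.6986 ⇒ -0.70
N(d₁) = N(-0.70) = 0.2420
Δ_put = N(d₁) − 1 = 0.2420 − 1 = -0.7580

-0.7580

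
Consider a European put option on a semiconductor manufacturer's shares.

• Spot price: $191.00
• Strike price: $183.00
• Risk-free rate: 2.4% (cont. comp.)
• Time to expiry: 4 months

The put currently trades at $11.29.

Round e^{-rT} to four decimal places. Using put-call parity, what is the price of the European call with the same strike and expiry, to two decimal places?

$20.75

exp(−rT) = exp(−0.024·0.3333) = 0.9920
Put-call parity: C − P = S − K·e^(−rT) = 191 − 183·0.9920 = 191 − 181.5360 = 9.4640
C = P + (C − P) = 11.29 + (9.4640) = 20.7540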